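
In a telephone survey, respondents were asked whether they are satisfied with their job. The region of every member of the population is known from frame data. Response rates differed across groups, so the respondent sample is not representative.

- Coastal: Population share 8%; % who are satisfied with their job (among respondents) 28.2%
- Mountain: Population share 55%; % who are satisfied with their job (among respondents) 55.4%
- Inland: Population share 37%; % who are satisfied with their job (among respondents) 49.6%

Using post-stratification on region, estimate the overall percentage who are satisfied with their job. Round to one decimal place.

51.1%

Weight each group's respondent value by its population share:
  Coastal: 0.08 × 28.2 = 2.256
  Mountain: 0.55 × 55.4 = 30.47
  Inland: 0.37 × 49.6 = 18.352
Post-stratified estimate = 51.078 → 51.1%.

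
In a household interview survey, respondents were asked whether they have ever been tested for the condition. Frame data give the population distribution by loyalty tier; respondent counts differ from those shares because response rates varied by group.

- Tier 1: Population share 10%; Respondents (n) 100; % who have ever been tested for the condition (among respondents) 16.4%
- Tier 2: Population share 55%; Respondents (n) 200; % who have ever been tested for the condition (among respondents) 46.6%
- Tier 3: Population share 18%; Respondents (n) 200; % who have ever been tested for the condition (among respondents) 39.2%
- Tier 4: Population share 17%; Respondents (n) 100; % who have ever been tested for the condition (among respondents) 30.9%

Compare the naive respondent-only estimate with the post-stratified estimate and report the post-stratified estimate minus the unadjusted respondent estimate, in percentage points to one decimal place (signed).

Naive respondent-only estimate (weights = respondent counts):
  (100/600)×16.4 + (200/600)×46.6 + (200/600)×39.2 + (100/600)×30.9 = 36.4833%
Post-stratified estimate weights by population shares:
  0.1×16.4 + 0.55×46.6 + 0.18×39.2 + 0.17×30.9 = 39.579%
Difference = 39.579 − 36.4833 = 3.0957 pp.

+3.1 percentage points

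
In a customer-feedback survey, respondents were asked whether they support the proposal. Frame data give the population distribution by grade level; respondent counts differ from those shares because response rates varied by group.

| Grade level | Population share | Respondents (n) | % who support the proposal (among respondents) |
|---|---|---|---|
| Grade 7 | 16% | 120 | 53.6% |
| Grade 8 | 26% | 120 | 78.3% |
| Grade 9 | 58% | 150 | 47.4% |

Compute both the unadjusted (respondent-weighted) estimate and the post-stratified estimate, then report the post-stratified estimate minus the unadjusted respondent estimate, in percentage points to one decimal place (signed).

Naive respondent-only estimate (weights = respondent counts):
  (120/390)×53.6 + (120/390)×78.3 + (150/390)×47.4 = 58.8154%
Post-stratifying to population shares instead:
  0.16×53.6 + 0.26×78.3 + 0.58×47.4 = 56.426%
Difference = 56.426 − 58.8154 = -2.3894 pp.

-2.4 percentage points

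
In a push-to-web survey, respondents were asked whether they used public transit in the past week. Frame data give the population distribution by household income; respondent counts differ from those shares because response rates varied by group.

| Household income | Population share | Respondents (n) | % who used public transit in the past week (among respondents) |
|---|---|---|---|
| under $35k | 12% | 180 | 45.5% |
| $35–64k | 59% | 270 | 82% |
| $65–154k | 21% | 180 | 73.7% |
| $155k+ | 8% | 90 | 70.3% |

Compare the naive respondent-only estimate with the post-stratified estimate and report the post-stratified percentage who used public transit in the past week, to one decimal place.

74.9%

Naive respondent-only estimate (weights = respondent counts):
  (180/720)×45.5 + (270/720)×82 + (180/720)×73.7 + (90/720)×70.3 = 69.3375%
Post-stratified estimate weights by population shares:
  0.12×45.5 + 0.59×82 + 0.21×73.7 + 0.08×70.3 = 74.941%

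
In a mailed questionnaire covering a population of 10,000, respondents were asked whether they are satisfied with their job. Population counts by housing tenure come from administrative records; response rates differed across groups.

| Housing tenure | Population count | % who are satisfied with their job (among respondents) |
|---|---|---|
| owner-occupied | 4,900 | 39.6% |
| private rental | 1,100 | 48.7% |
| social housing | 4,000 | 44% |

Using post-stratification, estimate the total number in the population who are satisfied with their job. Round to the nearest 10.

4,240

Estimated count per cell = population count × respondent percentage:
  owner-occupied: 4,900 × 39.6% = 1940.4
  private rental: 1,100 × 48.7% = 535.7
  social housing: 4,000 × 44% = 1760
Estimated total = 4236.1 → 4,240.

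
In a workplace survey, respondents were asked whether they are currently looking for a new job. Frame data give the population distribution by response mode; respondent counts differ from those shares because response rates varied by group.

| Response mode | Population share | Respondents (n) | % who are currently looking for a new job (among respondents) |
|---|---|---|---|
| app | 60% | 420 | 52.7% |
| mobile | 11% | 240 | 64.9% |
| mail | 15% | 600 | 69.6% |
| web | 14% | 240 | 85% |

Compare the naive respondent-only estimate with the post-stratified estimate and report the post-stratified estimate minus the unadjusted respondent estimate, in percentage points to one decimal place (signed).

-5.5 percentage points

Naive respondent-only estimate (weights = respondent counts):
  (420/1500)×52.7 + (240/1500)×64.9 + (600/1500)×69.6 + (240/1500)×85 = 66.58%
Post-stratified estimate weights by population shares:
  0.6×52.7 + 0.11×64.9 + 0.15×69.6 + 0.14×85 = 61.099%
Difference = 61.099 − 66.58 = -5.481 pp.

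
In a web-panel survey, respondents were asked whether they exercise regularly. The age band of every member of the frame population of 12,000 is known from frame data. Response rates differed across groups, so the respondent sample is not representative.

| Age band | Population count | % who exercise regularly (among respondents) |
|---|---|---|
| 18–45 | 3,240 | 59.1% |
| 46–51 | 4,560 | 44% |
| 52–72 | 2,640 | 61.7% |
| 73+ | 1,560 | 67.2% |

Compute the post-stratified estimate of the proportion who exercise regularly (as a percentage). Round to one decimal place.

55.0%

Reweight to the known age band distribution:
  18–45: (3,240/12,000) × 59.1 = 15.957
  46–51: (4,560/12,000) × 44 = 16.72
  52–72: (2,640/12,000) × 61.7 = 13.574
  73+: (1,560/12,000) × 67.2 = 8.736
Post-stratified estimate = 54.987 → 55.0%.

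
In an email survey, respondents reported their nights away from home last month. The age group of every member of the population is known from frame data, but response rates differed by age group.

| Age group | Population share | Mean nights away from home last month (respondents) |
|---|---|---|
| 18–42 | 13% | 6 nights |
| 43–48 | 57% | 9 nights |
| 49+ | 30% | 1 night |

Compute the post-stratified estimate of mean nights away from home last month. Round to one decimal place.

6.2

Reweight to the known age group distribution:
  18–42: 0.13 × 6 = 0.78
  43–48: 0.57 × 9 = 5.13
  49+: 0.3 × 1 = 0.3
Post-stratified estimate = 6.21 → 6.2.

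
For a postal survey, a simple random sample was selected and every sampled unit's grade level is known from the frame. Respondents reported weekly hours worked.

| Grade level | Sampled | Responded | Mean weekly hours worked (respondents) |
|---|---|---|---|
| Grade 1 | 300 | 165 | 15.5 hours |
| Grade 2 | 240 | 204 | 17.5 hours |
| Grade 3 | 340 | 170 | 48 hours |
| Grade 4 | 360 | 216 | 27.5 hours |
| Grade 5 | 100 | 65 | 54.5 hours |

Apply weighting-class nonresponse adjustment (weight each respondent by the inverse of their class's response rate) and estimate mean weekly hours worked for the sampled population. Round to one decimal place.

30.2

Class response rates: Grade 1 165/300 = 55%, Grade 2 204/240 = 85%, Grade 3 170/340 = 50%, Grade 4 216/360 = 60%, Grade 5 65/100 = 65%.
Weighting each respondent by the inverse class response rate inflates each class back to its sampled size, so the class weight is n_sampled:
  Grade 1: 300 × 15.5 = 4650
  Grade 2: 240 × 17.5 = 4200
  Grade 3: 340 × 48 = 16,320
  Grade 4: 360 × 27.5 = 9900
  Grade 5: 100 × 54.5 = 5450
Adjusted estimate = 40,520 / 1,340 = 30.2388 → 30.2.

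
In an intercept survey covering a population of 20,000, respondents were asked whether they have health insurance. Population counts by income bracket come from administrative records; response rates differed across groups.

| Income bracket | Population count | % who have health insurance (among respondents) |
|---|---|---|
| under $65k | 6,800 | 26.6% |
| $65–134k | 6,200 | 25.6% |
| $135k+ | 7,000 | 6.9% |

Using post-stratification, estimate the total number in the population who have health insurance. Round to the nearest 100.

Apply each group's respondent rate to its population count:
  under $65k: 6,800 × 26.6% = 1808.8
  $65–134k: 6,200 × 25.6% = 1587.2
  $135k+: 7,000 × 6.9% = 483
Estimated total = 3879 → 3,900.

3,900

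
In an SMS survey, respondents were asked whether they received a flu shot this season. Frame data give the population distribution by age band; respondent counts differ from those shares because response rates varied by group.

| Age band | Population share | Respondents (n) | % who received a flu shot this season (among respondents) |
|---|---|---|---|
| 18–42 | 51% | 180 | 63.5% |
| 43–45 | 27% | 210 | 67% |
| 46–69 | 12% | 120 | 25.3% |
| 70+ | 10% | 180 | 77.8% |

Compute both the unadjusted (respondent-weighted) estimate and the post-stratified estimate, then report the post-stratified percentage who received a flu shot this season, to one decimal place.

61.3%

Unadjusted (pooled respondent) estimate weights by respondent counts:
  (180/690)×63.5 + (210/690)×67 + (120/690)×25.3 + (180/690)×77.8 = 61.6522%
Post-stratified estimate weights by population shares:
  0.51×63.5 + 0.27×67 + 0.12×25.3 + 0.1×77.8 = 61.291%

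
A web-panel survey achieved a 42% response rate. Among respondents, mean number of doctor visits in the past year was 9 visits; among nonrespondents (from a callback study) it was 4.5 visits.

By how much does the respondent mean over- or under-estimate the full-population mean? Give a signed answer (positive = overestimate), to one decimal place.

+2.6

Nonresponse fraction = 1 − 0.42 = 0.58.
Bias = (nonresponse fraction) × (respondent mean − nonrespondent mean)
     = 0.58 × (9 − 4.5) = 0.58 × 4.5 = 2.61.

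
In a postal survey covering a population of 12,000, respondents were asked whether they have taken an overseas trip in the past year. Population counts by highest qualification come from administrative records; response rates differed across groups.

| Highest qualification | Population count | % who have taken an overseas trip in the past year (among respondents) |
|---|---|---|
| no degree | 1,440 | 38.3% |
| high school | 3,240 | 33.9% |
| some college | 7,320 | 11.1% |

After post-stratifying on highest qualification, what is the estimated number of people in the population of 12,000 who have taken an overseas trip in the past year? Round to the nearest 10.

Apply each group's respondent rate to its population count:
  no degree: 1,440 × 38.3% = 551.52
  high school: 3,240 × 33.9% = 1098.36
  some college: 7,320 × 11.1% = 812.52
Estimated total = 2462.4 → 2,460.

2,460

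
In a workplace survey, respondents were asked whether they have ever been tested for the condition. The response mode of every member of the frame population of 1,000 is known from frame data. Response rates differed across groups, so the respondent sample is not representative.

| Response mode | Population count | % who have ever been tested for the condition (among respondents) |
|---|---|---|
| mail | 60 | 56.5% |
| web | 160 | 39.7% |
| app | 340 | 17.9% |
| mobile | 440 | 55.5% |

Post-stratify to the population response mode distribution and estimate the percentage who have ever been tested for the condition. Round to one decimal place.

40.2%

Each cell contributes population-share × respondent value:
  mail: (60/1,000) × 56.5 = 3.39
  web: (160/1,000) × 39.7 = 6.352
  app: (340/1,000) × 17.9 = 6.086
  mobile: (440/1,000) × 55.5 = 24.42
Post-stratified estimate = 40.248 → 40.2%.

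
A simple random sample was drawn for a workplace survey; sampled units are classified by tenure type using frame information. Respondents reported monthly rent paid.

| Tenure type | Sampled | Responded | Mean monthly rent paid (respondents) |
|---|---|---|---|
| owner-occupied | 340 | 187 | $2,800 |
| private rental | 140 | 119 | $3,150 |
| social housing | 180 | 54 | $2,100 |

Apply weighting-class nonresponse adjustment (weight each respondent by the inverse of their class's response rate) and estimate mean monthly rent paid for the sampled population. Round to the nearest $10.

$2,680

Class response rates: owner-occupied 187/340 = 55%, private rental 119/140 = 85%, social housing 54/180 = 30%.
Inverse-response-rate weighting restores each class to its sampled count, so class totals weight by n_sampled:
  owner-occupied: 340 × 2800 = 952,000
  private rental: 140 × 3150 = 441,000
  social housing: 180 × 2100 = 378,000
Adjusted estimate = 1,771,000 / 660 = 2683.33 → $2,680.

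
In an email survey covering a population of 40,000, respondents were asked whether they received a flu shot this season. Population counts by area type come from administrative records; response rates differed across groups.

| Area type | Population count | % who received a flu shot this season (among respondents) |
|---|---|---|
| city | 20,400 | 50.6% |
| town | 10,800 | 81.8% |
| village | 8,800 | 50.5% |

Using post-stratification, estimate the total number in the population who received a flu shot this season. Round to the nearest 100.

23,600

Each cell contributes its population count × the respondent rate:
  city: 20,400 × 50.6% = 10322.4
  town: 10,800 × 81.8% = 8834.4
  village: 8,800 × 50.5% = 4444
Estimated total = 23600.8 → 23,600.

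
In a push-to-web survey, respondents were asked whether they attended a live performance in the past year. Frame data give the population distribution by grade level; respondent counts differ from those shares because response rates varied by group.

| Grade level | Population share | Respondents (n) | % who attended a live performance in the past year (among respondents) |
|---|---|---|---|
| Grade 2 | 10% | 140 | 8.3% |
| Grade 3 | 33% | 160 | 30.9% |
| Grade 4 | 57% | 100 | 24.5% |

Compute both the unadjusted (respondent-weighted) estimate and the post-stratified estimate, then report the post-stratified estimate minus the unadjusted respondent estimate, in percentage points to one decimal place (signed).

+3.6 percentage points

Naive respondent-only estimate (weights = respondent counts):
  (140/400)×8.3 + (160/400)×30.9 + (100/400)×24.5 = 21.39%
Post-stratifying to population shares instead:
  0.1×8.3 + 0.33×30.9 + 0.57×24.5 = 24.992%
Difference = 24.992 − 21.39 = 3.602 pp.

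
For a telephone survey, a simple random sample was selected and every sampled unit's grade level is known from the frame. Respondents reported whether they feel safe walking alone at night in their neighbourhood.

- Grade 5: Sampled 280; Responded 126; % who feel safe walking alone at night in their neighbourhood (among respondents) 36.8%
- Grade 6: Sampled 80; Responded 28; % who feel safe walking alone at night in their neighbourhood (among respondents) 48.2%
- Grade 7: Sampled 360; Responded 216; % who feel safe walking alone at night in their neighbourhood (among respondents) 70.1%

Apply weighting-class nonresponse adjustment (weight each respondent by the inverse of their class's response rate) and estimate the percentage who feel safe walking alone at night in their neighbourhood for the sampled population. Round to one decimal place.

54.7%

Response rates by class: Grade 5 126/280 = 45%, Grade 6 28/80 = 35%, Grade 7 216/360 = 60%.
Weighting each respondent by the inverse class response rate inflates each class back to its sampled size, so the class weight is n_sampled:
  Grade 5: 280 × 36.8 = 10,304
  Grade 6: 80 × 48.2 = 3856
  Grade 7: 360 × 70.1 = 25236
Adjusted estimate = 39,396 / 720 = 54.7167 → 54.7%.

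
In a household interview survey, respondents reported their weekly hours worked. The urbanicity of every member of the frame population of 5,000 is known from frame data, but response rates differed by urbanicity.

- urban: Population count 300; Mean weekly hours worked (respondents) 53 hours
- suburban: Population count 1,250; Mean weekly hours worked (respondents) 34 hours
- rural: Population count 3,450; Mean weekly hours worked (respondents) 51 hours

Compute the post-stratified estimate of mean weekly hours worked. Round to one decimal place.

46.9

Post-stratification weights by population share, not respondent share:
  urban: (300/5,000) × 53 = 3.18
  suburban: (1,250/5,000) × 34 = 8.5
  rural: (3,450/5,000) × 51 = 35.19
Post-stratified estimate = 46.87 → 46.9.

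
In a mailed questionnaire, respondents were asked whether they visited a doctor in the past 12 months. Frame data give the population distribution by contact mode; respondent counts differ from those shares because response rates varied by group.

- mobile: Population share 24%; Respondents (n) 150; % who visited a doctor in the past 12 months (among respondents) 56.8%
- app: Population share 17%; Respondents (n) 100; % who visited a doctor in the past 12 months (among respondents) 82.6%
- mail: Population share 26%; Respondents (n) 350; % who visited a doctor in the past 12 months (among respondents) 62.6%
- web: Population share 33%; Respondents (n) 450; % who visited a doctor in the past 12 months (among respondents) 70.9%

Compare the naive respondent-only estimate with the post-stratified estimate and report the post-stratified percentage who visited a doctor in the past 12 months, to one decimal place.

Unadjusted (pooled respondent) estimate weights by respondent counts:
  (150/1050)×56.8 + (100/1050)×82.6 + (350/1050)×62.6 + (450/1050)×70.9 = 67.2333%
Post-stratifying to population shares instead:
  0.24×56.8 + 0.17×82.6 + 0.26×62.6 + 0.33×70.9 = 67.347%

67.3%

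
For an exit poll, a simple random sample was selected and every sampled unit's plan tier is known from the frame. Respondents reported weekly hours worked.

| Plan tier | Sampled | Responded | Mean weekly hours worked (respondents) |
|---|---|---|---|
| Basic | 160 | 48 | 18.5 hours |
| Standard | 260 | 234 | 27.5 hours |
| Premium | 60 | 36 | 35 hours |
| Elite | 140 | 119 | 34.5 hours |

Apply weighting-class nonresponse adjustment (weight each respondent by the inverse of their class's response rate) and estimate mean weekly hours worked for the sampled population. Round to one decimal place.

27.5

Class response rates: Basic 48/160 = 30%, Standard 234/260 = 90%, Premium 36/60 = 60%, Elite 119/140 = 85%.
With weight = n_sampled/n_responded per class, the weighted class total is n_sampled:
  Basic: 160 × 18.5 = 2960
  Standard: 260 × 27.5 = 7150
  Premium: 60 × 35 = 2100
  Elite: 140 × 34.5 = 4830
Adjusted estimate = 17,040 / 620 = 27.4839 → 27.5.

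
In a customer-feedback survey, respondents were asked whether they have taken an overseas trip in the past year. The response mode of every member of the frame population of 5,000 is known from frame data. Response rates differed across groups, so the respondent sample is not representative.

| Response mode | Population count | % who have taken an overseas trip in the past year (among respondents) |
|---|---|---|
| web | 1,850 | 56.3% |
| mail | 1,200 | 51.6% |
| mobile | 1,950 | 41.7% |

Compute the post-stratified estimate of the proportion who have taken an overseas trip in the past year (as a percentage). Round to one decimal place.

49.5%

Each cell contributes population-share × respondent value:
  web: (1,850/5,000) × 56.3 = 20.831
  mail: (1,200/5,000) × 51.6 = 12.384
  mobile: (1,950/5,000) × 41.7 = 16.263
Post-stratified estimate = 49.478 → 49.5%.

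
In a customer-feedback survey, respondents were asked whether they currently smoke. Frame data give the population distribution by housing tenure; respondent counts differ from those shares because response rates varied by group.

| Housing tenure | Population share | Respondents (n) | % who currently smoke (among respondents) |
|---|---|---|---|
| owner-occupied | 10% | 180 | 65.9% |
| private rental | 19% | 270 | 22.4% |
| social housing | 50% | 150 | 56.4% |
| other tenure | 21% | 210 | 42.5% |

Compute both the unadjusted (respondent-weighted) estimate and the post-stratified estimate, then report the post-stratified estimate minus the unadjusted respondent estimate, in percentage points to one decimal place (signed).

Unadjusted (pooled respondent) estimate weights by respondent counts:
  (180/810)×65.9 + (270/810)×22.4 + (150/810)×56.4 + (210/810)×42.5 = 43.5741%
Post-stratifying to population shares instead:
  0.1×65.9 + 0.19×22.4 + 0.5×56.4 + 0.21×42.5 = 47.971%
Difference = 47.971 − 43.5741 = 4.3969 pp.

+4.4 percentage points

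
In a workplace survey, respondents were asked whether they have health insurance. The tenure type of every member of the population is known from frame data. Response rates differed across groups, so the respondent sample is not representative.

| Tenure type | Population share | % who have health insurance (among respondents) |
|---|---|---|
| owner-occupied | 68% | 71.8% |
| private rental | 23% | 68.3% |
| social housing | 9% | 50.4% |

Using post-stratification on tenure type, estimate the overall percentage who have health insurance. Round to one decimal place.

Post-stratification weights by population share, not respondent share:
  owner-occupied: 0.68 × 71.8 = 48.824
  private rental: 0.23 × 68.3 = 15.709
  social housing: 0.09 × 50.4 = 4.536
Post-stratified estimate = 69.069 → 69.1%.

69.1%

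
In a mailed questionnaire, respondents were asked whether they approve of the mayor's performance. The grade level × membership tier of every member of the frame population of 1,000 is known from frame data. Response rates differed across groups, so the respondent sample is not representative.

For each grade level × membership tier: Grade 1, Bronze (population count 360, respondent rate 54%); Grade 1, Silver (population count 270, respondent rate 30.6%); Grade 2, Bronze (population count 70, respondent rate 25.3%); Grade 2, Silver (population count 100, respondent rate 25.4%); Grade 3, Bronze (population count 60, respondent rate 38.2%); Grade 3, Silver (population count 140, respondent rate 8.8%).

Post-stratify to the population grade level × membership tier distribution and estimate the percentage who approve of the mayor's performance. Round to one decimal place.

35.5%

Weight each group's respondent value by its population share:
  Grade 1, Bronze: (360/1,000) × 54 = 19.44
  Grade 1, Silver: (270/1,000) × 30.6 = 8.262
  Grade 2, Bronze: (70/1,000) × 25.3 = 1.771
  Grade 2, Silver: (100/1,000) × 25.4 = 2.54
  Grade 3, Bronze: (60/1,000) × 38.2 = 2.292
  Grade 3, Silver: (140/1,000) × 8.8 = 1.232
Post-stratified estimate = 35.537 → 35.5%.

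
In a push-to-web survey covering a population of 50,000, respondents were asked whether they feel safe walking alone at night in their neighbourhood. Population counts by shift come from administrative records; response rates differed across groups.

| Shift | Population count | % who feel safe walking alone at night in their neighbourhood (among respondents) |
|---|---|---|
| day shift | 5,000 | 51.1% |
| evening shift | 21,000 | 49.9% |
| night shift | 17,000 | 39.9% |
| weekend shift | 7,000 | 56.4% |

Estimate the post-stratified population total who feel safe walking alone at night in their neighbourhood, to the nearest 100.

23,800

Estimated count per cell = population count × respondent percentage:
  day shift: 5,000 × 51.1% = 2555
  evening shift: 21,000 × 49.9% = 10,479
  night shift: 17,000 × 39.9% = 6783
  weekend shift: 7,000 × 56.4% = 3948
Estimated total = 23,765 → 23,800.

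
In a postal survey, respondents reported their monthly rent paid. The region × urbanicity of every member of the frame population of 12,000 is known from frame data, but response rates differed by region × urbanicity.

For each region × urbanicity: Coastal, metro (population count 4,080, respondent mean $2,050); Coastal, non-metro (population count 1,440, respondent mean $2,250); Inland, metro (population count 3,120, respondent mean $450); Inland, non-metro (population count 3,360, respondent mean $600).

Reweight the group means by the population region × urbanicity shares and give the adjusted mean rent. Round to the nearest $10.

$1,250

Post-stratification weights by population share, not respondent share:
  Coastal, metro: (4,080/12,000) × 2050 = 697
  Coastal, non-metro: (1,440/12,000) × 2250 = 270
  Inland, metro: (3,120/12,000) × 450 = 117
  Inland, non-metro: (3,360/12,000) × 600 = 168
Post-stratified estimate = 1252 → $1,250.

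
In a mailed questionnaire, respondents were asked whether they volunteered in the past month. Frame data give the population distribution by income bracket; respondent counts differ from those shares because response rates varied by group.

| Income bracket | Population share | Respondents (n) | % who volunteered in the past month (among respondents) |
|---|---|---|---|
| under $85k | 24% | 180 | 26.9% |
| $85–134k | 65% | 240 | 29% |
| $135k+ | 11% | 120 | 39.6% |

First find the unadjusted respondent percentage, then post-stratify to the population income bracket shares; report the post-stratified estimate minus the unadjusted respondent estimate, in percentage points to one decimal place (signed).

Without adjustment, the pooled respondent share is:
  (180/540)×26.9 + (240/540)×29 + (120/540)×39.6 = 30.6556%
Reweighting by population income bracket shares:
  0.24×26.9 + 0.65×29 + 0.11×39.6 = 29.662%
Difference = 29.662 − 30.6556 = -0.9936 pp.

-1.0 percentage points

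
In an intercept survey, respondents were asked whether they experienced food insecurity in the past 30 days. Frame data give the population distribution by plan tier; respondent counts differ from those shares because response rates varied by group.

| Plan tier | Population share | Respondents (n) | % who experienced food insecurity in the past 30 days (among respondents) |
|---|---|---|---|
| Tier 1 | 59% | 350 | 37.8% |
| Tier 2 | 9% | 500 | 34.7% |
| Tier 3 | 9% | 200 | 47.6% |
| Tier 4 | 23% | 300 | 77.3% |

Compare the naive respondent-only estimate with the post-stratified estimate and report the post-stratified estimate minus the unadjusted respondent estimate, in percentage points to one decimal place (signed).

+0.6 percentage points

Naive respondent-only estimate (weights = respondent counts):
  (350/1350)×37.8 + (500/1350)×34.7 + (200/1350)×47.6 + (300/1350)×77.3 = 46.8815%
Reweighting by population plan tier shares:
  0.59×37.8 + 0.09×34.7 + 0.09×47.6 + 0.23×77.3 = 47.488%
Difference = 47.488 − 46.8815 = 0.6065 pp.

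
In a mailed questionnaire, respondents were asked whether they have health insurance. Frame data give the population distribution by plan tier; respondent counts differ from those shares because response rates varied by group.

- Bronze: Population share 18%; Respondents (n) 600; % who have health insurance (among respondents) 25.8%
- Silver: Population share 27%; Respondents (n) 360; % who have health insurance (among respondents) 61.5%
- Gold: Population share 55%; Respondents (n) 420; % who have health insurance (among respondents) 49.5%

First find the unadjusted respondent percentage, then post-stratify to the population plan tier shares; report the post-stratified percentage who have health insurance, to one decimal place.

48.5%

Unadjusted (pooled respondent) estimate weights by respondent counts:
  (600/1380)×25.8 + (360/1380)×61.5 + (420/1380)×49.5 = 42.3261%
Reweighting by population plan tier shares:
  0.18×25.8 + 0.27×61.5 + 0.55×49.5 = 48.474%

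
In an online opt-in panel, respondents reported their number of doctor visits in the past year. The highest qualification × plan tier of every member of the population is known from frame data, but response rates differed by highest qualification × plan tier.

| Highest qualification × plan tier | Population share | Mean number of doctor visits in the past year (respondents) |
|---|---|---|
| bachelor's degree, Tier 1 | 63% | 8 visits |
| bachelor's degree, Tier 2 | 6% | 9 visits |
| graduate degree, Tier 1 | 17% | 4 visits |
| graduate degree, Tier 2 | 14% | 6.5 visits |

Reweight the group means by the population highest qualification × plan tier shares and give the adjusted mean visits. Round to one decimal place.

7.2

Post-stratification weights by population share, not respondent share:
  bachelor's degree, Tier 1: 0.63 × 8 = 5.04
  bachelor's degree, Tier 2: 0.06 × 9 = 0.54
  graduate degree, Tier 1: 0.17 × 4 = 0.68
  graduate degree, Tier 2: 0.14 × 6.5 = 0.91
Post-stratified estimate = 7.17 → 7.2.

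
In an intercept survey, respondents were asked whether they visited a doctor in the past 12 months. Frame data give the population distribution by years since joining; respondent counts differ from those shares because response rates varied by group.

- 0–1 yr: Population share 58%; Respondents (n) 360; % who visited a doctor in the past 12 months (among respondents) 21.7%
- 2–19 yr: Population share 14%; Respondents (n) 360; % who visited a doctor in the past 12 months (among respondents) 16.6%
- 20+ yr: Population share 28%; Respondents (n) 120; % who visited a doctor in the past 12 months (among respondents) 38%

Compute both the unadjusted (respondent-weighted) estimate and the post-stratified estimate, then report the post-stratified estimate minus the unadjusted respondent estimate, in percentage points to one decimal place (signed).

+3.7 percentage points

Naive respondent-only estimate (weights = respondent counts):
  (360/840)×21.7 + (360/840)×16.6 + (120/840)×38 = 21.8429%
Reweighting by population years since joining shares:
  0.58×21.7 + 0.14×16.6 + 0.28×38 = 25.55%
Difference = 25.55 − 21.8429 = 3.7071 pp.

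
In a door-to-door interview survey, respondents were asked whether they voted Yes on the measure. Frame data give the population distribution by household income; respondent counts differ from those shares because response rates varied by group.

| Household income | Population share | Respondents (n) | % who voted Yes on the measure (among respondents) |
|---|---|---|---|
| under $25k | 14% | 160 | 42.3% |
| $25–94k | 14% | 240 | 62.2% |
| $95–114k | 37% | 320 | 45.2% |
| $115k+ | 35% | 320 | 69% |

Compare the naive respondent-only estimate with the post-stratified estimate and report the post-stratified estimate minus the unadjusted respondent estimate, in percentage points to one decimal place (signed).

-0.5 percentage points

Unadjusted (pooled respondent) estimate weights by respondent counts:
  (160/1040)×42.3 + (240/1040)×62.2 + (320/1040)×45.2 + (320/1040)×69 = 56%
Post-stratified estimate weights by population shares:
  0.14×42.3 + 0.14×62.2 + 0.37×45.2 + 0.35×69 = 55.504%
Difference = 55.504 − 56 = -0.496 pp.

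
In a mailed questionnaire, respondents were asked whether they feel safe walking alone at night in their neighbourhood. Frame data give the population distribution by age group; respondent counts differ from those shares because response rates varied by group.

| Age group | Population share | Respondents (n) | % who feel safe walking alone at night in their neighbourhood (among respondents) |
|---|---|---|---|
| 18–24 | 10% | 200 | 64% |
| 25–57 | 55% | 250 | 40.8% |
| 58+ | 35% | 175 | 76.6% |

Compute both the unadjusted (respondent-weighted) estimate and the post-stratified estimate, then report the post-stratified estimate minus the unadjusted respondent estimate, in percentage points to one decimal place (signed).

Naive respondent-only estimate (weights = respondent counts):
  (200/625)×64 + (250/625)×40.8 + (175/625)×76.6 = 58.248%
Reweighting by population age group shares:
  0.1×64 + 0.55×40.8 + 0.35×76.6 = 55.65%
Difference = 55.65 − 58.248 = -2.598 pp.

-2.6 percentage points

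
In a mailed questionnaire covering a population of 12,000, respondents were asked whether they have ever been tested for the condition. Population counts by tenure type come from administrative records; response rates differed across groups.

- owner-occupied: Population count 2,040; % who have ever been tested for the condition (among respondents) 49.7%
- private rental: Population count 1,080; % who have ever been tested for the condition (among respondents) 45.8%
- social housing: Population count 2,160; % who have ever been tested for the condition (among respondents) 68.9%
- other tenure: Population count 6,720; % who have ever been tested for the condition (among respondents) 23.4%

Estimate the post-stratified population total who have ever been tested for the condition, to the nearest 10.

4,570

Estimated count per cell = population count × respondent percentage:
  owner-occupied: 2,040 × 49.7% = 1013.88
  private rental: 1,080 × 45.8% = 494.64
  social housing: 2,160 × 68.9% = 1488.24
  other tenure: 6,720 × 23.4% = 1572.48
Estimated total = 4569.24 → 4,570.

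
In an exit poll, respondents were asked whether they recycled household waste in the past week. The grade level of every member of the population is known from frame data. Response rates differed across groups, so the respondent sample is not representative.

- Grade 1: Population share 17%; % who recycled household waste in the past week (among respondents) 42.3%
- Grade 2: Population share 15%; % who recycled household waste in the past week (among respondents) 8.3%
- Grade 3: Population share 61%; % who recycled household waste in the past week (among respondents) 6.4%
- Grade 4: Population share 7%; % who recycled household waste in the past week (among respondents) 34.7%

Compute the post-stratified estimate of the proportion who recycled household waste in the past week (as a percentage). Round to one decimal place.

14.8%

Weight each group's respondent value by its population share:
  Grade 1: 0.17 × 42.3 = 7.191
  Grade 2: 0.15 × 8.3 = 1.245
  Grade 3: 0.61 × 6.4 = 3.904
  Grade 4: 0.07 × 34.7 = 2.429
Post-stratified estimate = 14.769 → 14.8%.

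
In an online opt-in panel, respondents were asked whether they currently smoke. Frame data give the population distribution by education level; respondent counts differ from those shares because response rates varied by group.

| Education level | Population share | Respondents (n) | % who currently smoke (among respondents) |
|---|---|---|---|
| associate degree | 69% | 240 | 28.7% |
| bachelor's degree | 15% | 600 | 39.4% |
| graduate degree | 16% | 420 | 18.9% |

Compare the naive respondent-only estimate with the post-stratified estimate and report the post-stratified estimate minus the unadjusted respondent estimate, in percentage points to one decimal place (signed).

-1.8 percentage points

Unadjusted (pooled respondent) estimate weights by respondent counts:
  (240/1260)×28.7 + (600/1260)×39.4 + (420/1260)×18.9 = 30.5286%
Post-stratifying to population shares instead:
  0.69×28.7 + 0.15×39.4 + 0.16×18.9 = 28.737%
Difference = 28.737 − 30.5286 = -1.7916 pp.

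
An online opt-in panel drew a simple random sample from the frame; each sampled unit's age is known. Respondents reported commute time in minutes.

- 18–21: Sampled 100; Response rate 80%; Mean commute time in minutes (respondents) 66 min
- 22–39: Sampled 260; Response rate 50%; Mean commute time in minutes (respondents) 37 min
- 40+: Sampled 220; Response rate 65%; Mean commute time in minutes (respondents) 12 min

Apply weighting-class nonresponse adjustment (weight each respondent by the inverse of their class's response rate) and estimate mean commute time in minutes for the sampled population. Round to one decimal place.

32.5

Inverse-response-rate weighting restores each class to its sampled count, so class totals weight by n_sampled:
  18–21: 100 × 66 = 6600
  22–39: 260 × 37 = 9620
  40+: 220 × 12 = 2640
Adjusted estimate = 18,860 / 580 = 32.5172 → 32.5.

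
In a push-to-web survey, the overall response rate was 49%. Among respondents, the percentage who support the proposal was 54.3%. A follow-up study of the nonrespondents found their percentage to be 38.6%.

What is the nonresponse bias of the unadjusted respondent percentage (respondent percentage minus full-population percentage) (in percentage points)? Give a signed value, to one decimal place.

Nonresponse fraction = 1 − 0.49 = 0.51.
Bias = (nonresponse fraction) × (respondent percentage − nonrespondent percentage)
     = 0.51 × (54.3 − 38.6) = 0.51 × 15.7 = 8.007.

+8.0 percentage points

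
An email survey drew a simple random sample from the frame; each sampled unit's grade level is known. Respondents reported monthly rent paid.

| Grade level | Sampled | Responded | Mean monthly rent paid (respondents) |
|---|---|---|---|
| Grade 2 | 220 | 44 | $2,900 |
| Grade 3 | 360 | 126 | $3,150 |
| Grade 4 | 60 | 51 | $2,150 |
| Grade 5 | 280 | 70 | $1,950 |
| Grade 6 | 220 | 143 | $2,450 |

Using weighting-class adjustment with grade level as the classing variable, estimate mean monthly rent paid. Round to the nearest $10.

$2,620

Response rates by class: Grade 2 44/220 = 20%, Grade 3 126/360 = 35%, Grade 4 51/60 = 85%, Grade 5 70/280 = 25%, Grade 6 143/220 = 65%.
Inverse-response-rate weighting restores each class to its sampled count, so class totals weight by n_sampled:
  Grade 2: 220 × 2900 = 638,000
  Grade 3: 360 × 3150 = 1,134,000
  Grade 4: 60 × 2150 = 129,000
  Grade 5: 280 × 1950 = 546,000
  Grade 6: 220 × 2450 = 539,000
Adjusted estimate = 2,986,000 / 1,140 = 2619.3 → $2,620.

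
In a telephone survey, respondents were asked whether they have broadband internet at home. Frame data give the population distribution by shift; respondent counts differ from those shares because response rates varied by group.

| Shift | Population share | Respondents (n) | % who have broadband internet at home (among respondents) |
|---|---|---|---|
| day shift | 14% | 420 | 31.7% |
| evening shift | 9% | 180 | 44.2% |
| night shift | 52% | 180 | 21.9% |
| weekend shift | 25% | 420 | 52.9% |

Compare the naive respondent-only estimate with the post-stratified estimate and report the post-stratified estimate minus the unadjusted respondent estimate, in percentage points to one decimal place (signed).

Unadjusted (pooled respondent) estimate weights by respondent counts:
  (420/1200)×31.7 + (180/1200)×44.2 + (180/1200)×21.9 + (420/1200)×52.9 = 39.525%
Post-stratifying to population shares instead:
  0.14×31.7 + 0.09×44.2 + 0.52×21.9 + 0.25×52.9 = 33.029%
Difference = 33.029 − 39.525 = -6.496 pp.

-6.5 percentage points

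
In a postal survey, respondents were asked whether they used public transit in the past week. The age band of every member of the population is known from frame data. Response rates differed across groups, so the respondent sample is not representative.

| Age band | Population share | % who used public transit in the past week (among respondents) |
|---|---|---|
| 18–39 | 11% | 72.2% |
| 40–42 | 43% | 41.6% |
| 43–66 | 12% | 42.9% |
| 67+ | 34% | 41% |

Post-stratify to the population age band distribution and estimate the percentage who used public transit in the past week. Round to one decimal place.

44.9%

Reweight to the known age band distribution:
  18–39: 0.11 × 72.2 = 7.942
  40–42: 0.43 × 41.6 = 17.888
  43–66: 0.12 × 42.9 = 5.148
  67+: 0.34 × 41 = 13.94
Post-stratified estimate = 44.918 → 44.9%.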